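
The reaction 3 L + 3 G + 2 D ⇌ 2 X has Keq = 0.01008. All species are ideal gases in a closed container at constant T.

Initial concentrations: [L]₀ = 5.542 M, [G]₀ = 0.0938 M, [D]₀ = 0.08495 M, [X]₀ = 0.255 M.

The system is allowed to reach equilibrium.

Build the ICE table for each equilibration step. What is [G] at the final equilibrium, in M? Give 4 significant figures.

Q₀ = 64.14 vs Keq = 0.01008 ⇒ Q>K, reverse
Step 1:
                  L         G         D         X
  Initial     5.542    0.0938   0.08495     0.255
  Change     0.2645    0.2645    0.1763   -0.1763
  Equil       5.806    0.3583    0.2613    0.0787
  solve Keq expr → x = -0.08815; check Q = 0.01008

[G]_eq = 0.3583 M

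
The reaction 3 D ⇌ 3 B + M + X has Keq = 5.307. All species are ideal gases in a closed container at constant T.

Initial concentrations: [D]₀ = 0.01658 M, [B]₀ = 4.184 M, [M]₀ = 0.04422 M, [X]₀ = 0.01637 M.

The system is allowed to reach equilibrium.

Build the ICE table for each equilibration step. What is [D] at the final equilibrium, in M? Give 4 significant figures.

Q₀ = 1.1633e+04 vs Keq = 5.307 ⇒ Q>K, reverse
Step 1:
                  D         B         M         X
  Initial   0.01658     4.184   0.04422   0.01637
  Change    0.04708  -0.04708  -0.01569  -0.01569
  Equil     0.06366     4.137   0.02853 6.7777e-04
  solve Keq expr → x = -0.01569; check Q = 5.307

[D]_eq = 0.06366 M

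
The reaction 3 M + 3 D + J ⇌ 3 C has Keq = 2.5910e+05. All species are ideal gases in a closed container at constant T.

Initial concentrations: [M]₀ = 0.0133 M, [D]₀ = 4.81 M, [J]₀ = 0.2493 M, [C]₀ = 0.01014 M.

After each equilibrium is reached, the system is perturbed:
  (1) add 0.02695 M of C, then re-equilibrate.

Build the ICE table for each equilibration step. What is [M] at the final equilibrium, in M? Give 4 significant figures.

Q₀ = 0.01597 vs Keq = 2.5910e+05 ⇒ Q<K, forward
Step 1:
                   M          D          J          C
  Initial     0.0133       4.81     0.2493    0.01014
  Change    -0.01318   -0.01318  -0.004393    0.01318
  Equil   1.2188e-04      4.797     0.2449    0.02332
  solve Keq expr → x = 0.004393; check Q = 2.5910e+05
Then add 0.02695 M of C.
Step 2:
                   M          D          J          C
  Initial 1.2188e-04      4.797     0.2449    0.05027
  Change  1.4010e-04 1.4010e-04 4.6701e-05 -1.4010e-04
  Equil   2.6198e-04      4.797      0.245    0.05013
  solve Keq expr → x = -4.6701e-05; check Q = 2.5910e+05

[M]_eq = 2.6198e-04 M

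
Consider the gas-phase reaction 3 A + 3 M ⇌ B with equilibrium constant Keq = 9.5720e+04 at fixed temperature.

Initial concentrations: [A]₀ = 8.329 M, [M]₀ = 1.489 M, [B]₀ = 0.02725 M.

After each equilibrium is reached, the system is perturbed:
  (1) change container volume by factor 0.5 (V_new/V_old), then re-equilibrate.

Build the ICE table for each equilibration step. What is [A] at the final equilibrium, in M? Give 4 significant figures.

Q₀ = 1.4286e-05 vs Keq = 9.5720e+04 ⇒ Q<K, forward
Step 1:
                    A           M           B
  Initial       8.329       1.489     0.02725
  Change       -1.486      -1.486      0.4955
  Equil         6.843    0.002574      0.5227
  solve Keq expr → x = 0.4955; check Q = 9.5720e+04
Then change container volume by factor 0.5 (V_new/V_old).
Step 2:
                    A           M           B
  Initial       13.69    0.005147       1.045
  Change    -0.003525   -0.003525    0.001175
  Equil         13.68    0.001622       1.047
  solve Keq expr → x = 0.001175; check Q = 9.5720e+04

[A]_eq = 13.68 M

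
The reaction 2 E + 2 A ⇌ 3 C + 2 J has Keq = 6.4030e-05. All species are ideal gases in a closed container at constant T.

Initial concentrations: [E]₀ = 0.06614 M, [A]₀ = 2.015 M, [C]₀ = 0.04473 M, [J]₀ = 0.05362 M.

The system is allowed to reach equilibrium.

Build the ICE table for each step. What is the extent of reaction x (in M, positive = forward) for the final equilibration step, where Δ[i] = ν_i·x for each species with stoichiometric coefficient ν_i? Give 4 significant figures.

x = 0.004787 M

Q₀ = 1.4487e-05 vs Keq = 6.4030e-05 ⇒ Q<K, forward
Step 1:
                   E          A          C          J
  Initial    0.06614      2.015    0.04473    0.05362
  Change   -0.009574  -0.009574    0.01436   0.009574
  Equil      0.05657      2.005    0.05909    0.06319
  solve Keq expr → x = 0.004787; check Q = 6.4030e-05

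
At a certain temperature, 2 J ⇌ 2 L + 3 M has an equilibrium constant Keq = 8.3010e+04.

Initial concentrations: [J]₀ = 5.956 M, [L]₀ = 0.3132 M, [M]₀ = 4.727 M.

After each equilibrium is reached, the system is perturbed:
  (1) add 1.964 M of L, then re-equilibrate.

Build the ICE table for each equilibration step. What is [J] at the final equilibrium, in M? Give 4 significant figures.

Q₀ = 0.2921 vs Keq = 8.3010e+04 ⇒ Q<K, forward
Step 1:
                  J         L         M
  init        5.956    0.3132     4.727
  Δ          -5.129     5.129     7.694
  eq         0.8269     5.442     12.42
  solve Keq expr → x = 2.565; check Q = 8.3010e+04
Then add 1.964 M of L.
Step 2:
                  J         L         M
  init       0.8269     7.406     12.42
  Δ          0.2213   -0.2213    -0.332
  eq          1.048     7.185     12.09
  solve Keq expr → x = -0.1107; check Q = 8.3010e+04

[J]_eq = 1.048 M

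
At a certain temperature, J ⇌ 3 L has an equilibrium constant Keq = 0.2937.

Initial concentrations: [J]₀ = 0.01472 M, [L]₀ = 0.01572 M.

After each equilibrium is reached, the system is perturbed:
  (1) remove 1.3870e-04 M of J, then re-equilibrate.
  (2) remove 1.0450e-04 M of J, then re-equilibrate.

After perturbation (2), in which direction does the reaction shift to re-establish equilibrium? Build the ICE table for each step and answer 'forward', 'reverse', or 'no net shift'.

Direction: reverse

Q₀ = 2.6391e-04 vs Keq = 0.2937 ⇒ Q<K, forward
Step 1:
                   J          L
  I          0.01472    0.01572
  C         -0.01406    0.04218
  E       6.6081e-04     0.0579
  solve Keq expr → x = 0.01406; check Q = 0.2937
Then remove 1.3870e-04 M of J.
Step 2:
                   J          L
  I       5.2211e-04     0.0579
  C       1.2586e-04 -3.7757e-04
  E       6.4797e-04    0.05752
  solve Keq expr → x = -1.2586e-04; check Q = 0.2937
Then remove 1.0450e-04 M of J.
Step 3:
                   J          L
  I       5.4347e-04    0.05752
  C       9.4924e-05 -2.8477e-04
  E       6.3839e-04    0.05724
  solve Keq expr → x = -9.4924e-05; check Q = 0.2937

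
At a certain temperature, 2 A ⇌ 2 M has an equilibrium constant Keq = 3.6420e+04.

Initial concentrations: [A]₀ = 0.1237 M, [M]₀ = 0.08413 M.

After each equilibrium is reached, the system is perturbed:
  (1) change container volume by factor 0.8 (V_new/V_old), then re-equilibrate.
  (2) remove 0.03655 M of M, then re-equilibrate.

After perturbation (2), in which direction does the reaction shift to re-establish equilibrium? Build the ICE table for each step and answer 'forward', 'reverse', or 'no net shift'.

Q₀ = 0.4626 vs Keq = 3.6420e+04 ⇒ Q<K, forward
Step 1:
                    A           M
  I            0.1237     0.08413
  C           -0.1226      0.1226
  E          0.001083      0.2067
  solve Keq expr → x = 0.06131; check Q = 3.6420e+04
Then change container volume by factor 0.8 (V_new/V_old).
Step 2:
                    A           M
  I          0.001354      0.2584
  C                 0           0
  E          0.001354      0.2584
  solve Keq expr → x = 0; check Q = 3.6420e+04
Then remove 0.03655 M of M.
Step 3:
                    A           M
  I          0.001354      0.2219
  C       -1.9052e-04  1.9052e-04
  E          0.001164      0.2221
  solve Keq expr → x = 9.5262e-05; check Q = 3.6420e+04

Direction: forward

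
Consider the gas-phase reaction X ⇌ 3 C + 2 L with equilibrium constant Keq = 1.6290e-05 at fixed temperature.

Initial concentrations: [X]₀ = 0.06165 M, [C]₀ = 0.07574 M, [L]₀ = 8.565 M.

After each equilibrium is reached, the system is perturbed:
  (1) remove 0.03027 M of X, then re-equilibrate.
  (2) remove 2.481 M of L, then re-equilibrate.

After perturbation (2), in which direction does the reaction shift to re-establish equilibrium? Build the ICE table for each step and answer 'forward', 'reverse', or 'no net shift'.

Q₀ = 0.517 vs Keq = 1.6290e-05 ⇒ Q>K, reverse
Step 1:
                  X         C         L
  init      0.06165   0.07574     8.565
  Δ         0.02435  -0.07306   -0.0487
  eq          0.086  0.002683     8.516
  solve Keq expr → x = -0.02435; check Q = 1.6290e-05
Then remove 0.03027 M of X.
Step 2:
                  X         C         L
  init      0.05573  0.002683     8.516
  Δ       1.1985e-04 -3.5954e-04 -2.3969e-04
  eq        0.05585  0.002324     8.516
  solve Keq expr → x = -1.1985e-04; check Q = 1.6290e-05
Then remove 2.481 M of L.
Step 3:
                  X         C         L
  init      0.05585  0.002324     6.035
  Δ       -1.9868e-04 5.9605e-04 3.9737e-04
  eq        0.05565   0.00292     6.035
  solve Keq expr → x = 1.9868e-04; check Q = 1.6290e-05

Direction: forward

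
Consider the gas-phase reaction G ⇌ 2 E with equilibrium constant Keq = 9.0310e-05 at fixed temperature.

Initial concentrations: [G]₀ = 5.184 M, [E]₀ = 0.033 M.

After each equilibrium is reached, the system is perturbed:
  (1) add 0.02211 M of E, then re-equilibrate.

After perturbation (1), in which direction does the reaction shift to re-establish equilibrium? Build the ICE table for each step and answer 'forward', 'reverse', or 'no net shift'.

Direction: reverse

Q₀ = 2.1007e-04 vs Keq = 9.0310e-05 ⇒ Q>K, reverse
Step 1:
                  G         E
  I           5.184     0.033
  C        0.005675  -0.01135
  E            5.19   0.02165
  solve Keq expr → x = -0.005675; check Q = 9.0310e-05
Then add 0.02211 M of E.
Step 2:
                  G         E
  I            5.19   0.04376
  C         0.01104  -0.02209
  E           5.201   0.02167
  solve Keq expr → x = -0.01104; check Q = 9.0310e-05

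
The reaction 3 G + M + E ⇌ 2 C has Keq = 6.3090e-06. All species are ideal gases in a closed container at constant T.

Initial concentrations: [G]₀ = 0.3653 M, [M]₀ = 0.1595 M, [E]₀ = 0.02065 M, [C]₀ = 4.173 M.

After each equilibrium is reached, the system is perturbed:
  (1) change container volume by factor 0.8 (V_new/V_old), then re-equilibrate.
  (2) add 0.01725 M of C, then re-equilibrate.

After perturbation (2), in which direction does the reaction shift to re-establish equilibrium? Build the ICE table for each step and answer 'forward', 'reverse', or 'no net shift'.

Q₀ = 1.0846e+05 vs Keq = 6.3090e-06 ⇒ Q>K, reverse
Step 1:
                    G           M           E           C
  I            0.3653      0.1595     0.02065       4.173
  C             6.127       2.042       2.042      -4.084
  E             6.492       2.202       2.063     0.08855
  solve Keq expr → x = -2.042; check Q = 6.3090e-06
Then change container volume by factor 0.8 (V_new/V_old).
Step 2:
                    G           M           E           C
  I             8.115       2.752       2.579      0.1107
  C           -0.0616    -0.02053    -0.02053     0.04106
  E             8.053       2.732       2.558      0.1517
  solve Keq expr → x = 0.02053; check Q = 6.3090e-06
Then add 0.01725 M of C.
Step 3:
                    G           M           E           C
  I             8.053       2.732       2.558       0.169
  C           0.02415    0.008051    0.008051     -0.0161
  E             8.078        2.74       2.566      0.1529
  solve Keq expr → x = -0.008051; check Q = 6.3090e-06

Direction: reverse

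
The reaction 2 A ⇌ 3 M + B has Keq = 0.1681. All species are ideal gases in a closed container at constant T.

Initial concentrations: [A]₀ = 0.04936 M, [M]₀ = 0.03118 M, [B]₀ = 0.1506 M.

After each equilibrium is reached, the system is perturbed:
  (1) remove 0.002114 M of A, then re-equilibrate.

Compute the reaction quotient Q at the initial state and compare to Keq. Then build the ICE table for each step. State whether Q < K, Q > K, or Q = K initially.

Q₀ = 0.001874; Q < K (proceeds forward)

Q₀ = 0.001874 vs Keq = 0.1681 ⇒ Q<K, forward
Step 1:
                  A         M         B
  Initial   0.04936   0.03118    0.1506
  Change   -0.02908   0.04362   0.01454
  Equil     0.02028    0.0748    0.1651
  solve Keq expr → x = 0.01454; check Q = 0.1681
Then remove 0.002114 M of A.
Step 2:
                  A         M         B
  Initial   0.01816    0.0748    0.1651
  Change   0.001293 -0.001939 -6.4628e-04
  Equil     0.01946   0.07286    0.1645
  solve Keq expr → x = -6.4628e-04; check Q = 0.1681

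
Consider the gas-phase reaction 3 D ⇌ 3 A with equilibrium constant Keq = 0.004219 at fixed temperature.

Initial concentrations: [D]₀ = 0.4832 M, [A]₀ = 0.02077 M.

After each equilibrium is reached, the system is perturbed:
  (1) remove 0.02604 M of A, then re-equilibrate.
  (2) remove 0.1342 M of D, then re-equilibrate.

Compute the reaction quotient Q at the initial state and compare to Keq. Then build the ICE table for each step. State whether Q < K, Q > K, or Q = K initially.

Q₀ = 7.9420e-05 vs Keq = 0.004219 ⇒ Q<K, forward
Step 1:
                    D           A
  init         0.4832     0.02077
  Δ          -0.04934     0.04934
  eq           0.4339     0.07011
  solve Keq expr → x = 0.01645; check Q = 0.004219
Then remove 0.02604 M of A.
Step 2:
                    D           A
  init         0.4339     0.04407
  Δ          -0.02242     0.02242
  eq           0.4114     0.06648
  solve Keq expr → x = 0.007473; check Q = 0.004219
Then remove 0.1342 M of D.
Step 3:
                    D           A
  init         0.2772     0.06648
  Δ           0.01867    -0.01867
  eq           0.2959     0.04782
  solve Keq expr → x = -0.006223; check Q = 0.004219

Q₀ = 7.9420e-05; Q < K (proceeds forward)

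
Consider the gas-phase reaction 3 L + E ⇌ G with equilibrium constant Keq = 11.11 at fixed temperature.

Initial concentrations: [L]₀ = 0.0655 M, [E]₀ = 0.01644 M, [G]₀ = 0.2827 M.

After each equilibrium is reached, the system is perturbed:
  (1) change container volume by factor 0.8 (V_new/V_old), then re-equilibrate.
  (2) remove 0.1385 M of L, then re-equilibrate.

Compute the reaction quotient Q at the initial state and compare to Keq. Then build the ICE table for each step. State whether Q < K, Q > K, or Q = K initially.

Q₀ = 6.1193e+04; Q > K (proceeds reverse)

Q₀ = 6.1193e+04 vs Keq = 11.11 ⇒ Q>K, reverse
Step 1:
                   L          E          G
  init        0.0655    0.01644     0.2827
  Δ           0.3894     0.1298    -0.1298
  eq          0.4549     0.1462     0.1529
  solve Keq expr → x = -0.1298; check Q = 11.11
Then change container volume by factor 0.8 (V_new/V_old).
Step 2:
                   L          E          G
  init        0.5686     0.1828     0.1911
  Δ         -0.07243   -0.02414    0.02414
  eq          0.4962     0.1586     0.2153
  solve Keq expr → x = 0.02414; check Q = 11.11
Then remove 0.1385 M of L.
Step 3:
                   L          E          G
  init        0.3577     0.1586     0.2153
  Δ          0.08857    0.02952   -0.02952
  eq          0.4462     0.1882     0.1858
  solve Keq expr → x = -0.02952; check Q = 11.11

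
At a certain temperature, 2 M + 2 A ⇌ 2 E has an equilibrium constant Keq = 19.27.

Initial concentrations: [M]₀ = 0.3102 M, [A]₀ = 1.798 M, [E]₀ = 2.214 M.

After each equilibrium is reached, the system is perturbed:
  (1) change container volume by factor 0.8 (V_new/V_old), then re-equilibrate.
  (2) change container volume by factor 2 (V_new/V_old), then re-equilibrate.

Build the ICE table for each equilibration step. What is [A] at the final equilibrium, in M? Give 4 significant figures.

Q₀ = 15.76 vs Keq = 19.27 ⇒ Q<K, forward
Step 1:
                  M         A         E
  Initial    0.3102     1.798     2.214
  Change   -0.02308  -0.02308   0.02308
  Equil      0.2871     1.775     2.237
  solve Keq expr → x = 0.01154; check Q = 19.27
Then change container volume by factor 0.8 (V_new/V_old).
Step 2:
                  M         A         E
  Initial    0.3589     2.219     2.796
  Change   -0.05797  -0.05797   0.05797
  Equil      0.3009     2.161     2.854
  solve Keq expr → x = 0.02898; check Q = 19.27
Then change container volume by factor 2 (V_new/V_old).
Step 3:
                  M         A         E
  Initial    0.1505      1.08     1.427
  Change      0.104     0.104    -0.104
  Equil      0.2545     1.184     1.323
  solve Keq expr → x = -0.05201; check Q = 19.27

[A]_eq = 1.184 M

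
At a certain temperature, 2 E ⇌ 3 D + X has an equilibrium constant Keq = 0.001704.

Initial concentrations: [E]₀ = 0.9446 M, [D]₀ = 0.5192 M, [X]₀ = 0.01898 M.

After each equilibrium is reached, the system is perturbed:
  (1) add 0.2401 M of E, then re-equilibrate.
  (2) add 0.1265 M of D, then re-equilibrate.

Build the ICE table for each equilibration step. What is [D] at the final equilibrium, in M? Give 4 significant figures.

Q₀ = 0.002977 vs Keq = 0.001704 ⇒ Q>K, reverse
Step 1:
                  E         D         X
  init       0.9446    0.5192   0.01898
  Δ         0.01293   -0.0194 -0.006466
  eq         0.9575    0.4998   0.01251
  solve Keq expr → x = -0.006466; check Q = 0.001704
Then add 0.2401 M of E.
Step 2:
                  E         D         X
  init        1.198    0.4998   0.01251
  Δ        -0.01015   0.01523  0.005075
  eq          1.187     0.515   0.01759
  solve Keq expr → x = 0.005075; check Q = 0.001704
Then add 0.1265 M of D.
Step 3:
                  E         D         X
  init        1.187    0.6415   0.01759
  Δ          0.0145  -0.02174 -0.007248
  eq          1.202    0.6198   0.01034
  solve Keq expr → x = -0.007248; check Q = 0.001704

[D]_eq = 0.6198 M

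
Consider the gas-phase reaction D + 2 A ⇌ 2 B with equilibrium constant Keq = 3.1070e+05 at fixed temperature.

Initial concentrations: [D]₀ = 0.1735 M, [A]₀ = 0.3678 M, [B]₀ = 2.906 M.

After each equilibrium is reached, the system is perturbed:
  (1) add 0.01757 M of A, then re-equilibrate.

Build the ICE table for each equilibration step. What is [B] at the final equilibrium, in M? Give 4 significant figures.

[B]_eq = 3.233 M

Q₀ = 359.8 vs Keq = 3.1070e+05 ⇒ Q<K, forward
Step 1:
                  D         A         B
  init       0.1735    0.3678     2.906
  Δ         -0.1595   -0.3189    0.3189
  eq        0.01403   0.04885     3.225
  solve Keq expr → x = 0.1595; check Q = 3.1070e+05
Then add 0.01757 M of A.
Step 2:
                  D         A         B
  init      0.01403   0.06642     3.225
  Δ       -0.004101 -0.008201  0.008201
  eq       0.009925   0.05822     3.233
  solve Keq expr → x = 0.004101; check Q = 3.1070e+05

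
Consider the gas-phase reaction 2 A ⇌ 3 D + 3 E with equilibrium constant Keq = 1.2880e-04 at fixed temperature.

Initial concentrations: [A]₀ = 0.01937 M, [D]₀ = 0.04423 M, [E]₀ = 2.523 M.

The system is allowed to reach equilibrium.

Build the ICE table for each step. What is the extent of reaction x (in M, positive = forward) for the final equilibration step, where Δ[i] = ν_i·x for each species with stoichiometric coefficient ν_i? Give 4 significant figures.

Q₀ = 3.704 vs Keq = 1.2880e-04 ⇒ Q>K, reverse
Step 1:
                  A         D         E
  Initial   0.01937   0.04423     2.523
  Change    0.02772  -0.04158  -0.04158
  Equil     0.04709  0.002654     2.481
  solve Keq expr → x = -0.01386; check Q = 1.2880e-04

x = -0.01386 M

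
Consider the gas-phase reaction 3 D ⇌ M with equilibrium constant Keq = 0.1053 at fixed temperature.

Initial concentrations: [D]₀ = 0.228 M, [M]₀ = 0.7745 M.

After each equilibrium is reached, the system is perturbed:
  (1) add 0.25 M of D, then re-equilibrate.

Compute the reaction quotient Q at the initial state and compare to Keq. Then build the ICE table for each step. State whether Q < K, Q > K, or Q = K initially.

Q₀ = 65.35 vs Keq = 0.1053 ⇒ Q>K, reverse
Step 1:
                  D         M
  I           0.228    0.7745
  C           1.267   -0.4224
  E           1.495    0.3521
  solve Keq expr → x = -0.4224; check Q = 0.1053
Then add 0.25 M of D.
Step 2:
                  D         M
  I           1.745    0.3521
  C         -0.1726   0.05754
  E           1.573    0.4096
  solve Keq expr → x = 0.05754; check Q = 0.1053

Q₀ = 65.35; Q > K (proceeds reverse)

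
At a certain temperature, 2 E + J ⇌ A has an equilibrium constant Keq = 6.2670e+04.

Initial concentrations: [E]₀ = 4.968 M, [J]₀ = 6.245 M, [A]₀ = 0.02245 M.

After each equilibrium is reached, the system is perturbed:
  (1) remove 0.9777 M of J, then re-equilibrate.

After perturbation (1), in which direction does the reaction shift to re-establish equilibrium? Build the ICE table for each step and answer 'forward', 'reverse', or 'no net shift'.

Direction: reverse

Q₀ = 1.4565e-04 vs Keq = 6.2670e+04 ⇒ Q<K, forward
Step 1:
                    E           J           A
  Initial       4.968       6.245     0.02245
  Change       -4.965      -2.482       2.482
  Equil      0.003259       3.763       2.505
  solve Keq expr → x = 2.482; check Q = 6.2670e+04
Then remove 0.9777 M of J.
Step 2:
                    E           J           A
  Initial    0.003259       2.785       2.505
  Change   5.2877e-04  2.6438e-04 -2.6438e-04
  Equil      0.003788       2.785       2.505
  solve Keq expr → x = -2.6438e-04; check Q = 6.2670e+04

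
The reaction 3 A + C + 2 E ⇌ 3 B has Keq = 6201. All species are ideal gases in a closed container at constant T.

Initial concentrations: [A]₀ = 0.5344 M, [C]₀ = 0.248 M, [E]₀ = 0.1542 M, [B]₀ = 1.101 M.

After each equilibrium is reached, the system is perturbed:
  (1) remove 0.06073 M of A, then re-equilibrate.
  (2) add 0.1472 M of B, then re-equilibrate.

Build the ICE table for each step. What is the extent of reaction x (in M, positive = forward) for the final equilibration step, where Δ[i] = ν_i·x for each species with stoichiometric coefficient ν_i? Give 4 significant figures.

Q₀ = 1483 vs Keq = 6201 ⇒ Q<K, forward
Step 1:
                   A          C          E          B
  Initial     0.5344      0.248     0.1542      1.101
  Change    -0.07021    -0.0234   -0.04681    0.07021
  Equil       0.4642     0.2246     0.1074      1.171
  solve Keq expr → x = 0.0234; check Q = 6201
Then remove 0.06073 M of A.
Step 2:
                   A          C          E          B
  Initial     0.4035     0.2246     0.1074      1.171
  Change     0.01823   0.006075    0.01215   -0.01823
  Equil       0.4217     0.2307     0.1195      1.153
  solve Keq expr → x = -0.006075; check Q = 6201
Then add 0.1472 M of B.
Step 3:
                   A          C          E          B
  Initial     0.4217     0.2307     0.1195        1.3
  Change     0.01685   0.005618    0.01124   -0.01685
  Equil       0.4385     0.2363     0.1308      1.283
  solve Keq expr → x = -0.005618; check Q = 6201

x = -0.005618 M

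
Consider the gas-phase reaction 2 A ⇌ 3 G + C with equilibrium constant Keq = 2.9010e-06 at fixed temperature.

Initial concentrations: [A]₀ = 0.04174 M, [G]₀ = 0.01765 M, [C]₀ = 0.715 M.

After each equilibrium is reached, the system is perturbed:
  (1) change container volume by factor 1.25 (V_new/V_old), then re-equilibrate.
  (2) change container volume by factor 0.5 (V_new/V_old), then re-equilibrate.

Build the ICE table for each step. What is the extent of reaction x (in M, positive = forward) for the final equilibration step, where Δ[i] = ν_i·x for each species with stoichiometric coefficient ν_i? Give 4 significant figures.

x = -5.0157e-04 M

Q₀ = 0.002256 vs Keq = 2.9010e-06 ⇒ Q>K, reverse
Step 1:
                  A         G         C
  I         0.04174   0.01765     0.715
  C         0.01028  -0.01542 -0.005141
  E         0.05202  0.002228    0.7099
  solve Keq expr → x = -0.005141; check Q = 2.9010e-06
Then change container volume by factor 1.25 (V_new/V_old).
Step 2:
                  A         G         C
  I         0.04162  0.001782    0.5679
  C       -1.8640e-04 2.7960e-04 9.3199e-05
  E         0.04143  0.002062     0.568
  solve Keq expr → x = 9.3199e-05; check Q = 2.9010e-06
Then change container volume by factor 0.5 (V_new/V_old).
Step 3:
                  A         G         C
  I         0.08286  0.004124     1.136
  C        0.001003 -0.001505 -5.0157e-04
  E         0.08386  0.002619     1.135
  solve Keq expr → x = -5.0157e-04; check Q = 2.9010e-06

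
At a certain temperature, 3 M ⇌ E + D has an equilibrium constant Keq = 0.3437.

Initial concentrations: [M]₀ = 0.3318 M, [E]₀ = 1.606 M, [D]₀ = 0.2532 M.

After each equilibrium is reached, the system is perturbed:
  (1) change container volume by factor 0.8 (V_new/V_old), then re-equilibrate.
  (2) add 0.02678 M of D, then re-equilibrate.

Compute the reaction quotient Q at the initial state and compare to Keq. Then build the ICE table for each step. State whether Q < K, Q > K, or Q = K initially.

Q₀ = 11.13; Q > K (proceeds reverse)

Q₀ = 11.13 vs Keq = 0.3437 ⇒ Q>K, reverse
Step 1:
                    M           E           D
  init         0.3318       1.606      0.2532
  Δ            0.4378     -0.1459     -0.1459
  eq           0.7696        1.46      0.1073
  solve Keq expr → x = -0.1459; check Q = 0.3437
Then change container volume by factor 0.8 (V_new/V_old).
Step 2:
                    M           E           D
  init         0.9619       1.825      0.1341
  Δ          -0.03889     0.01296     0.01296
  eq           0.9231       1.838      0.1471
  solve Keq expr → x = 0.01296; check Q = 0.3437
Then add 0.02678 M of D.
Step 3:
                    M           E           D
  init         0.9231       1.838      0.1738
  Δ           0.03124    -0.01041    -0.01041
  eq           0.9543       1.828      0.1634
  solve Keq expr → x = -0.01041; check Q = 0.3437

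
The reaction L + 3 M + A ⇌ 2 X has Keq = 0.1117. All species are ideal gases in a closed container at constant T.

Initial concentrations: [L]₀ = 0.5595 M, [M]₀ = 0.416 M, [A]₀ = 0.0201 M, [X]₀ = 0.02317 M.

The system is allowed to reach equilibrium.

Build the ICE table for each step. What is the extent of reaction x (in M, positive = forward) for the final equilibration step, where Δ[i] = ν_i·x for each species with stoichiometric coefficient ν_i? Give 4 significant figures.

x = -0.005813 M

Q₀ = 0.6631 vs Keq = 0.1117 ⇒ Q>K, reverse
Step 1:
                   L          M          A          X
  Initial     0.5595      0.416     0.0201    0.02317
  Change    0.005813    0.01744   0.005813   -0.01163
  Equil       0.5653     0.4334    0.02591    0.01154
  solve Keq expr → x = -0.005813; check Q = 0.1117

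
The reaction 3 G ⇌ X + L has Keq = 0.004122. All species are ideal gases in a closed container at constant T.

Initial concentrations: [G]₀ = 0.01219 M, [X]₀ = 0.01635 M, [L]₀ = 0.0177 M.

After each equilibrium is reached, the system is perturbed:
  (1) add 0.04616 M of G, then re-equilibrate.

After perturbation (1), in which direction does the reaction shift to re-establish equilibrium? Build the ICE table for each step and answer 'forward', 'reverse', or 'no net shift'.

Direction: forward

Q₀ = 159.8 vs Keq = 0.004122 ⇒ Q>K, reverse
Step 1:
                   G          X          L
  Initial    0.01219    0.01635     0.0177
  Change     0.04761   -0.01587   -0.01587
  Equil       0.0598 4.8126e-04   0.001831
  solve Keq expr → x = -0.01587; check Q = 0.004122
Then add 0.04616 M of G.
Step 2:
                   G          X          L
  Initial      0.106 4.8126e-04   0.001831
  Change   -0.003192   0.001064   0.001064
  Equil       0.1028   0.001545   0.002895
  solve Keq expr → x = 0.001064; check Q = 0.004122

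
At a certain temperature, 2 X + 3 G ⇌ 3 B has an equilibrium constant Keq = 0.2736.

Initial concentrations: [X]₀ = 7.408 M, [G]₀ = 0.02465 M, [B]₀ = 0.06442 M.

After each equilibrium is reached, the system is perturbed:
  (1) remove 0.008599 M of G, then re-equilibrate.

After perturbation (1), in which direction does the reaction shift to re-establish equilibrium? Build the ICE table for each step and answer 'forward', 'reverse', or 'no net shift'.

Direction: reverse

Q₀ = 0.3252 vs Keq = 0.2736 ⇒ Q>K, reverse
Step 1:
                   X          G          B
  I            7.408    0.02465    0.06442
  C       6.9301e-04    0.00104   -0.00104
  E            7.409    0.02569    0.06338
  solve Keq expr → x = -3.4650e-04; check Q = 0.2736
Then remove 0.008599 M of G.
Step 2:
                   X          G          B
  I            7.409    0.01709    0.06338
  C         0.004075   0.006113  -0.006113
  E            7.413     0.0232    0.05727
  solve Keq expr → x = -0.002038; check Q = 0.2736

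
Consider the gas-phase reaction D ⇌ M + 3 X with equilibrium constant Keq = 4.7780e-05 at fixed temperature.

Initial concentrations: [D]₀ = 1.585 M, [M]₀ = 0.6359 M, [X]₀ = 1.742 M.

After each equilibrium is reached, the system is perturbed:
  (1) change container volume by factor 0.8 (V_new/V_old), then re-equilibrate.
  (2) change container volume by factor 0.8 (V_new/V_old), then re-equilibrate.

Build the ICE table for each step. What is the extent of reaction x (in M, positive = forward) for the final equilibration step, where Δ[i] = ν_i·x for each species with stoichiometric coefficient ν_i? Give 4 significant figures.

x = -0.008107 M

Q₀ = 2.121 vs Keq = 4.7780e-05 ⇒ Q>K, reverse
Step 1:
                  D         M         X
  init        1.585    0.6359     1.742
  Δ          0.5459   -0.5459    -1.638
  eq          2.131   0.08997    0.1042
  solve Keq expr → x = -0.5459; check Q = 4.7780e-05
Then change container volume by factor 0.8 (V_new/V_old).
Step 2:
                  D         M         X
  init        2.664    0.1125    0.1303
  Δ        0.007806 -0.007806  -0.02342
  eq          2.671    0.1047    0.1068
  solve Keq expr → x = -0.007806; check Q = 4.7780e-05
Then change container volume by factor 0.8 (V_new/V_old).
Step 3:
                  D         M         X
  init        3.339    0.1308    0.1336
  Δ        0.008107 -0.008107  -0.02432
  eq          3.347    0.1227    0.1092
  solve Keq expr → x = -0.008107; check Q = 4.7780e-05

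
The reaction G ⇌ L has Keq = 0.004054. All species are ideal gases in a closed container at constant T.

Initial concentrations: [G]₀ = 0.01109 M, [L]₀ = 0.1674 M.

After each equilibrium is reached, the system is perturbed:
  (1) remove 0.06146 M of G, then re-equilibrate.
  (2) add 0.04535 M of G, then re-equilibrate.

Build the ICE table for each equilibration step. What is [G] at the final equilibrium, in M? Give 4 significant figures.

Q₀ = 15.09 vs Keq = 0.004054 ⇒ Q>K, reverse
Step 1:
                   G          L
  init       0.01109     0.1674
  Δ           0.1667    -0.1667
  eq          0.1778 7.2068e-04
  solve Keq expr → x = -0.1667; check Q = 0.004054
Then remove 0.06146 M of G.
Step 2:
                   G          L
  init        0.1163 7.2068e-04
  Δ       2.4815e-04 -2.4815e-04
  eq          0.1166 4.7252e-04
  solve Keq expr → x = -2.4815e-04; check Q = 0.004054
Then add 0.04535 M of G.
Step 3:
                   G          L
  init        0.1619 4.7252e-04
  Δ       -1.8311e-04 1.8311e-04
  eq          0.1617 6.5563e-04
  solve Keq expr → x = 1.8311e-04; check Q = 0.004054

[G]_eq = 0.1617 M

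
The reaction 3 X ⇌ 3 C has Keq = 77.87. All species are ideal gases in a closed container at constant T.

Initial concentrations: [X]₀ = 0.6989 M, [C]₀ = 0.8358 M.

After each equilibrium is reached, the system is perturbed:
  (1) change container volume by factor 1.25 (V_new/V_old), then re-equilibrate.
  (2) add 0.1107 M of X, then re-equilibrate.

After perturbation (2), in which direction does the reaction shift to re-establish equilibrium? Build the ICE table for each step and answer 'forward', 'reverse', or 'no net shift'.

Q₀ = 1.71 vs Keq = 77.87 ⇒ Q<K, forward
Step 1:
                  X         C
  Initial    0.6989    0.8358
  Change    -0.4077    0.4077
  Equil      0.2912     1.244
  solve Keq expr → x = 0.1359; check Q = 77.87
Then change container volume by factor 1.25 (V_new/V_old).
Step 2:
                  X         C
  Initial     0.233    0.9948
  Change          0         0
  Equil       0.233    0.9948
  solve Keq expr → x = 0; check Q = 77.87
Then add 0.1107 M of X.
Step 3:
                  X         C
  Initial    0.3437    0.9948
  Change    -0.0897    0.0897
  Equil       0.254     1.084
  solve Keq expr → x = 0.0299; check Q = 77.87

Direction: forward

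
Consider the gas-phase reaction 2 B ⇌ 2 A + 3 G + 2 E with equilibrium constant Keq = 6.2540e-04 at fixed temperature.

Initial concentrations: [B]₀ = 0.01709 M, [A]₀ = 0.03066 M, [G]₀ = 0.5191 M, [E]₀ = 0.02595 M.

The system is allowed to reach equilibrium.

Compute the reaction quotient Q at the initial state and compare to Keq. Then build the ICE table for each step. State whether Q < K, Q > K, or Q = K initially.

Q₀ = 3.0317e-04; Q < K (proceeds forward)

Q₀ = 3.0317e-04 vs Keq = 6.2540e-04 ⇒ Q<K, forward
Step 1:
                   B          A          G          E
  init       0.01709    0.03066     0.5191    0.02595
  Δ        -0.002664   0.002664   0.003996   0.002664
  eq         0.01443    0.03332     0.5231    0.02861
  solve Keq expr → x = 0.001332; check Q = 6.2540e-04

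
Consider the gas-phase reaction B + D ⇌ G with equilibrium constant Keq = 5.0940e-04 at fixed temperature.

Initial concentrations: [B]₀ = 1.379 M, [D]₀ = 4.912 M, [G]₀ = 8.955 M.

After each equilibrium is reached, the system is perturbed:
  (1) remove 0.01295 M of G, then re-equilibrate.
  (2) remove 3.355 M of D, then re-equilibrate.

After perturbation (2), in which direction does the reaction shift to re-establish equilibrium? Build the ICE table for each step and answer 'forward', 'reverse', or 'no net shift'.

Direction: reverse

Q₀ = 1.322 vs Keq = 5.0940e-04 ⇒ Q>K, reverse
Step 1:
                    B           D           G
  Initial       1.379       4.912       8.955
  Change        8.883       8.883      -8.883
  Equil         10.26       13.79     0.07211
  solve Keq expr → x = -8.883; check Q = 5.0940e-04
Then remove 0.01295 M of G.
Step 2:
                    B           D           G
  Initial       10.26       13.79     0.05916
  Change     -0.01279    -0.01279     0.01279
  Equil         10.25       13.78     0.07195
  solve Keq expr → x = 0.01279; check Q = 5.0940e-04
Then remove 3.355 M of D.
Step 3:
                    B           D           G
  Initial       10.25       10.43     0.07195
  Change      0.01733     0.01733    -0.01733
  Equil         10.27       10.44     0.05462
  solve Keq expr → x = -0.01733; check Q = 5.0940e-04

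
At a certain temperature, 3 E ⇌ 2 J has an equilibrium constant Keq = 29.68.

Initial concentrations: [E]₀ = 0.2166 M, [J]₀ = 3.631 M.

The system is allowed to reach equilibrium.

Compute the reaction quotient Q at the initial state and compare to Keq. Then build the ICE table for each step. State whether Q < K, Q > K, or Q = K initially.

Q₀ = 1297 vs Keq = 29.68 ⇒ Q>K, reverse
Step 1:
                   E          J
  Initial     0.2166      3.631
  Change      0.4991    -0.3327
  Equil       0.7157      3.298
  solve Keq expr → x = -0.1664; check Q = 29.68

Q₀ = 1297; Q > K (proceeds reverse)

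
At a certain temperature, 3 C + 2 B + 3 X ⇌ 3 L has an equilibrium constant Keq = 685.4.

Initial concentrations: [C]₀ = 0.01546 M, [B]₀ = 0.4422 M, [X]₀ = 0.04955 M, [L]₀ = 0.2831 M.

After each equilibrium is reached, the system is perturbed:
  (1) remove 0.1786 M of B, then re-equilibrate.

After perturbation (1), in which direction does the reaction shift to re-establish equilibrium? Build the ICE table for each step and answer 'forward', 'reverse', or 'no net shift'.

Direction: reverse

Q₀ = 2.5812e+08 vs Keq = 685.4 ⇒ Q>K, reverse
Step 1:
                    C           B           X           L
  Initial     0.01546      0.4422     0.04955      0.2831
  Change       0.1308     0.08722      0.1308     -0.1308
  Equil        0.1463      0.5294      0.1804      0.1523
  solve Keq expr → x = -0.04361; check Q = 685.4
Then remove 0.1786 M of B.
Step 2:
                    C           B           X           L
  Initial      0.1463      0.3508      0.1804      0.1523
  Change      0.01371     0.00914     0.01371    -0.01371
  Equil          0.16        0.36      0.1941      0.1386
  solve Keq expr → x = -0.00457; check Q = 685.4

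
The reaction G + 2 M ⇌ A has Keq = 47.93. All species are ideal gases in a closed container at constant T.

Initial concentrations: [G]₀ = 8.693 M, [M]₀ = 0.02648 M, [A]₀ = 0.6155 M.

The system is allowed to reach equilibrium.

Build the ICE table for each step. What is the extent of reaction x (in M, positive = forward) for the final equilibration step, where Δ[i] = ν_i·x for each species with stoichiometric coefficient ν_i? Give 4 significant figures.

Q₀ = 101 vs Keq = 47.93 ⇒ Q>K, reverse
Step 1:
                  G         M         A
  init        8.693   0.02648    0.6155
  Δ        0.005879   0.01176 -0.005879
  eq          8.699   0.03824    0.6096
  solve Keq expr → x = -0.005879; check Q = 47.93

x = -0.005879 M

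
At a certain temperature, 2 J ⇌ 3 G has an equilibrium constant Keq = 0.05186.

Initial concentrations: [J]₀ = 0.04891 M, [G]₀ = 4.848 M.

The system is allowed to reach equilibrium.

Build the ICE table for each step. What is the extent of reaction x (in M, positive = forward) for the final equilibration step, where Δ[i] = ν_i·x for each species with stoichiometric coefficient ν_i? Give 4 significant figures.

Q₀ = 4.7631e+04 vs Keq = 0.05186 ⇒ Q>K, reverse
Step 1:
                  J         G
  I         0.04891     4.848
  C           2.739    -4.109
  E           2.788    0.7388
  solve Keq expr → x = -1.37; check Q = 0.05186

x = -1.37 M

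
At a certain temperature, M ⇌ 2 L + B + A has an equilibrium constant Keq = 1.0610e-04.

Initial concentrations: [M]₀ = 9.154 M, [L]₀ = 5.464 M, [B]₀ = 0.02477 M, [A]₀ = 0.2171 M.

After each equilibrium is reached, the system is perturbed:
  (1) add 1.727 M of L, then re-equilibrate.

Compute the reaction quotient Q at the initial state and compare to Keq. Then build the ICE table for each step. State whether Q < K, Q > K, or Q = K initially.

Q₀ = 0.01754; Q > K (proceeds reverse)

Q₀ = 0.01754 vs Keq = 1.0610e-04 ⇒ Q>K, reverse
Step 1:
                  M         L         B         A
  I           9.154     5.464   0.02477    0.2171
  C          0.0246  -0.04919   -0.0246   -0.0246
  E           9.179     5.415 1.7254e-04    0.1925
  solve Keq expr → x = -0.0246; check Q = 1.0610e-04
Then add 1.727 M of L.
Step 2:
                  M         L         B         A
  I           9.179     7.142 1.7254e-04    0.1925
  C       7.3314e-05 -1.4663e-04 -7.3314e-05 -7.3314e-05
  E           9.179     7.142 9.9226e-05    0.1924
  solve Keq expr → x = -7.3314e-05; check Q = 1.0610e-04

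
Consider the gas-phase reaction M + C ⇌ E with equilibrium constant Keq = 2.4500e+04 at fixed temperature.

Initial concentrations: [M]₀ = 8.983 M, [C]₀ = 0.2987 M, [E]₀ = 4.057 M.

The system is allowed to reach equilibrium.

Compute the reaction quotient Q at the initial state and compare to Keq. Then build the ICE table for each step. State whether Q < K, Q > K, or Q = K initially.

Q₀ = 1.512; Q < K (proceeds forward)

Q₀ = 1.512 vs Keq = 2.4500e+04 ⇒ Q<K, forward
Step 1:
                   M          C          E
  Initial      8.983     0.2987      4.057
  Change     -0.2987    -0.2987     0.2987
  Equil        8.684 2.0472e-05      4.356
  solve Keq expr → x = 0.2987; check Q = 2.4500e+04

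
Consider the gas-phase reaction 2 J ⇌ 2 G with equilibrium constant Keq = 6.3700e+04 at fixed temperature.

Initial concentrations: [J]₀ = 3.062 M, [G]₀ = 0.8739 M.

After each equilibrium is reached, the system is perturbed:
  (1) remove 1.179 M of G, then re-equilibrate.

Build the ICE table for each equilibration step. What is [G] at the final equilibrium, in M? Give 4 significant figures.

[G]_eq = 2.746 M

Q₀ = 0.08145 vs Keq = 6.3700e+04 ⇒ Q<K, forward
Step 1:
                    J           G
  Initial       3.062      0.8739
  Change       -3.046       3.046
  Equil       0.01553        3.92
  solve Keq expr → x = 1.523; check Q = 6.3700e+04
Then remove 1.179 M of G.
Step 2:
                    J           G
  Initial     0.01553       2.741
  Change    -0.004653    0.004653
  Equil       0.01088       2.746
  solve Keq expr → x = 0.002326; check Q = 6.3700e+04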